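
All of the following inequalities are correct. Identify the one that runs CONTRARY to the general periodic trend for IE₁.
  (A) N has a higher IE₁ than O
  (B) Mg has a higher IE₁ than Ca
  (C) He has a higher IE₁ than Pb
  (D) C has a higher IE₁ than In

The general trend: IE₁ increases across a period and decreases down a group.
(A) N (period 2, group 15) vs O (period 2, group 16): the stated order contradicts the simple trend.
(B) Mg (period 3, group 2) vs Ca (period 4, group 2): the stated order agrees with the simple trend.
(C) He (period 1, group 18) vs Pb (period 6, group 14): the stated order agrees with the simple trend.
(D) C (period 2, group 14) vs In (period 5, group 13): the stated order agrees with the simple trend.
The exception is (A): pairing an electron in O's 2p⁴ costs repulsion energy, so O ionizes more easily than half-filled N (2p³).

(A)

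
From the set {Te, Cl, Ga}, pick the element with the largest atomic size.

Te

Radius decreases left→right (rising Z_eff, same n) and increases top→bottom (higher n).
Here both period and group differ, so the two effects have to be weighed against each other.
Ga > Cl: both effects reinforce here, so Ga is clearly the larger of the two.
Te > Ga: the two effects oppose for this pair; the down-group effect wins (136 vs 124 pm).
For reference (pm): Cl 99, Ga 124, Te 136.
The largest atomic size among these belongs to Te.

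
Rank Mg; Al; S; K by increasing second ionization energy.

Mg < Al < S < K

Consider each +1 ion: Mg⁺ still has 1 valence electron; Al⁺ still has 2 valence electrons; S⁺ still has 5 valence electrons; K⁺ is the bare [Ar] core.
Breaking into a closed-shell core is much more expensive than removing a leftover valence electron — K has the largest IE_2 here.
Valence configurations: Mg⁺ [Ne]3s¹, Al⁺ [Ne]3s², S⁺ [Ne]3s²3p³.
Tabulated IE_2 (kJ/mol): Mg 1451, Al 1817, S 2252, K 3052.
Hence IE_2: Mg < Al < S < K.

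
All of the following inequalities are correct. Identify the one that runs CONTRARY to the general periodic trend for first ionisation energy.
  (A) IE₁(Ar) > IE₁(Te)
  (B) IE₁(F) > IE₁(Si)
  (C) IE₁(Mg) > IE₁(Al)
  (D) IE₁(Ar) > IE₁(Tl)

The general trend: first ionisation energy increases across a period and decreases down a group.
(A) Ar (period 3, group 18) vs Te (period 5, group 16): the stated order agrees with the simple trend.
(B) F (period 2, group 17) vs Si (period 3, group 14): the stated order agrees with the simple trend.
(C) Mg (period 3, group 2) vs Al (period 3, group 13): the stated order contradicts the simple trend.
(D) Ar (period 3, group 18) vs Tl (period 6, group 13): the stated order agrees with the simple trend.
The exception is (C): Al's single 3p electron is easier to remove than one from Mg's filled 3s².

(C)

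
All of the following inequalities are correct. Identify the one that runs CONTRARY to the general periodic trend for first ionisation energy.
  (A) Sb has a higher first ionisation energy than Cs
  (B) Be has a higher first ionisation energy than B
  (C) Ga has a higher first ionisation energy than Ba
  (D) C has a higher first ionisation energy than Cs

(B)

The general trend: first ionisation energy increases across a period and decreases down a group.
(A) Sb (period 5, group 15) vs Cs (period 6, group 1): the stated order agrees with the simple trend.
(B) Be (period 2, group 2) vs B (period 2, group 13): the stated order contradicts the simple trend.
(C) Ga (period 4, group 13) vs Ba (period 6, group 2): the stated order agrees with the simple trend.
(D) C (period 2, group 14) vs Cs (period 6, group 1): the stated order agrees with the simple trend.
The exception is (B): removing B's lone 2p electron is easier than breaking Be's filled 2s².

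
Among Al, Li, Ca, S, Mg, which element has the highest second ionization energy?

Li

Consider each +1 ion: Al⁺ still has 2 valence electrons; Li⁺ is the bare [He] core; Ca⁺ still has 1 valence electron; S⁺ still has 5 valence electrons; Mg⁺ still has 1 valence electron.
Core electrons are held far more tightly than valence electrons, so Li tops the IE_2 order.
Valence configurations: Al⁺ [Ne]3s², Ca⁺ [Ar]4s¹, S⁺ [Ne]3s²3p³, Mg⁺ [Ne]3s¹.
The numbers (kJ/mol): Al 1817, Li 7298, Ca 1145, S 2252, Mg 1451.
Hence IE_2: Ca < Mg < Al < S < Li.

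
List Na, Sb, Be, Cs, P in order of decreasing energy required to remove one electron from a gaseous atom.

Be is in period 2, group 2; Na is in period 3, group 1; P is in period 3, group 15; Sb is in period 5, group 15; Cs is in period 6, group 1.
Removing the outermost electron gets harder across a period and easier down a group.
Neither a single period nor a single group — weigh both effects.
Na > Cs: Na sits above Cs in group 1, so the down-group effect alone puts Na higher.
Sb > Na: period and group pull opposite ways; the across-period shift dominates (831 vs 496 kJ/mol).
Be > Sb: the two effects oppose for this pair; the down-group effect wins (900 vs 831 kJ/mol).
P > Be: period and group pull opposite ways; the across-period shift dominates (1012 vs 900 kJ/mol).
Approximate values (kJ/mol): Be 900, Na 496, P 1012, Sb 831, Cs 376.
So from highest to lowest: P > Be > Sb > Na > Cs.

P > Be > Sb > Na > Cs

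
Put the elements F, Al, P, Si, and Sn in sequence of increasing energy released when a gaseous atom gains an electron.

Al, P, Sn, Si, F

F is in period 2, group 17; Al is in period 3, group 13; Si is in period 3, group 14; P is in period 3, group 15; Sn is in period 5, group 14.
Atoms with high Z_eff and room in the valence shell (especially the halogens) have the most exothermic electron affinities.
Neither a single period nor a single group — weigh both effects.
P > Al: P lies to the right of Al in period 3, so the across-period effect alone puts P higher.
Sn > P: this pair runs against the simple trend — see the exception note.
Si > Sn: Si sits above Sn in group 14, so the down-group effect alone puts Si higher.
F > Si: both effects reinforce here, so F is clearly the higher of the two.
Note the exception: Sn has a higher electron affinity than P, contrary to the simple trend — adding an electron to P's half-filled np³ subshell costs electron-pairing energy.
Note the exception: Si has a higher electron affinity than P, contrary to the simple trend — adding an electron to P's half-filled 3p³ is unfavourable, so Si (3p²) has the more exothermic EA.
Tabulated electron affinity (kJ/mol): F 328, Al 42, Si 134, P 72, Sn 107.
So from lowest to highest: Al < P < Sn < Si < F.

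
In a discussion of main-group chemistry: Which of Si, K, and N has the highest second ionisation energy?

K

IE_2 is the cost of taking one more electron from the +1 cation: Si⁺ still has 3 valence electrons; K⁺ is the bare [Ar] core; N⁺ still has 4 valence electrons.
Core electrons are held far more tightly than valence electrons, so K tops the IE_2 order.
Valence configurations: Si⁺ [Ne]3s²3p¹, N⁺ [He]2s²2p².
The numbers (kJ/mol): Si 1577, K 3052, N 2856.
Putting it together, IE_2: Si < N < K.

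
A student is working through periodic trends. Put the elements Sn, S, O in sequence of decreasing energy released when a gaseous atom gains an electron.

S > O > Sn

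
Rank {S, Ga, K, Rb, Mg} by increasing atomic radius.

Mg is in period 3, group 2; S is in period 3, group 16; K is in period 4, group 1; Ga is in period 4, group 13; Rb is in period 5, group 1.
Across a period the added protons contract the valence shell; down a group each new principal shell makes the atom larger.
These span different periods and groups, so the two trends combine.
Ga > S: relative to S, both the across-period and down-group shifts push Ga's atomic radius up.
Mg > Ga: period and group pull opposite ways; the across-period shift dominates (139 vs 124 pm).
K > Mg: both effects reinforce here, so K is clearly the larger of the two.
Rb > K: they share group 1; the group trend gives Rb the larger value.
Approximate values (pm): Mg 139, S 103, K 196, Ga 124, Rb 210.
So from smallest to largest: S < Ga < Mg < K < Rb.

S < Ga < Mg < K < Rb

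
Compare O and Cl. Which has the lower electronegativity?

O is in period 2, group 16; Cl is in period 3, group 17.
Atoms toward the upper right of the periodic table pull bonding electrons most strongly.
A diagonal step moves right (one effect) and down (the opposite effect) at once.
O > Cl: period and group pull opposite ways; the down-group shift dominates (3.44 vs 3.16).
Approximate values (Pauling): O 3.44, Cl 3.16.
So Cl has the lower electronegativity (Cl < O).

Cl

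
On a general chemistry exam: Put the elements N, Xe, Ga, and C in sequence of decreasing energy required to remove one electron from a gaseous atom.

N > Xe > C > Ga

Removing the outermost electron gets harder across a period and easier down a group.
Neither a single period nor a single group — weigh both effects.
C > Ga: both effects reinforce here, so C is clearly the higher of the two.
Xe > C: the two effects oppose for this pair; the across-period effect wins (1170 vs 1086 kJ/mol).
N > Xe: the two effects oppose for this pair; the down-group effect wins (1402 vs 1170 kJ/mol).
Tabulated first ionization energy (kJ/mol): C 1086, N 1402, Ga 579, Xe 1170.
So from highest to lowest: N > Xe > C > Ga.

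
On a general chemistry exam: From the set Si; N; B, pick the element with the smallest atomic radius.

N

B is in period 2, group 13; N is in period 2, group 15; Si is in period 3, group 14.
Radius decreases left→right (rising Z_eff, same n) and increases top→bottom (higher n).
Neither a single period nor a single group — weigh both effects.
B > N: both are in period 2; the period trend gives B the larger value.
Si > B: period and group pull opposite ways; the down-group shift dominates (116 vs 85 pm).
Approximate values (pm): B 85, N 71, Si 116.
The smallest atomic radius among these belongs to N.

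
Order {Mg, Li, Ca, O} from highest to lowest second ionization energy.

Li > O > Mg > Ca

IE_2 is the cost of taking one more electron from the +1 cation: Mg⁺ still has 1 valence electron; Li⁺ is the bare [He] core; Ca⁺ still has 1 valence electron; O⁺ still has 5 valence electrons.
Core electrons are held far more tightly than valence electrons, so Li tops the IE_2 order.
Valence configurations: Mg⁺ [Ne]3s¹, Ca⁺ [Ar]4s¹, O⁺ [He]2s²2p³.
The numbers (kJ/mol): Mg 1451, Li 7298, Ca 1145, O 3388.
Overall IE_2 order: Ca < Mg < O < Li.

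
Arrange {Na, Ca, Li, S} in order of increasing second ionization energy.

Ca < S < Na < Li

Consider each +1 ion: Na⁺ is the bare [Ne] core; Ca⁺ still has 1 valence electron; Li⁺ is the bare [He] core; S⁺ still has 5 valence electrons.
Breaking into a closed-shell core is much more expensive than removing a leftover valence electron — Na and Li have the largest IE_2 here.
Valence configurations: Ca⁺ [Ar]4s¹, S⁺ [Ne]3s²3p³.
Tabulated IE_2 (kJ/mol): Na 4562, Ca 1145, Li 7298, S 2252.
Overall IE_2 order: Ca < S < Na < Li.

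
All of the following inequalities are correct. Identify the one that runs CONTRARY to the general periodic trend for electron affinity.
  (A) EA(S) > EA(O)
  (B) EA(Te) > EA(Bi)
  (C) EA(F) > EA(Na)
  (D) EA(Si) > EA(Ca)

The general trend: electron affinity increases across a period and decreases down a group.
(A) S (period 3, group 16) vs O (period 2, group 16): the stated order contradicts the simple trend.
(B) Te (period 5, group 16) vs Bi (period 6, group 15): the stated order agrees with the simple trend.
(C) F (period 2, group 17) vs Na (period 3, group 1): the stated order agrees with the simple trend.
(D) Si (period 3, group 14) vs Ca (period 4, group 2): the stated order agrees with the simple trend.
The exception is (A): the compact 2p subshell of O repels the added electron more than S's larger 3p does.

(A)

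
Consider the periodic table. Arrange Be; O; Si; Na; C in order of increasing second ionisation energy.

Si, Be, C, O, Na

After 1 electron has been removed, what remains? Be⁺ still has 1 valence electron; O⁺ still has 5 valence electrons; Si⁺ still has 3 valence electrons; Na⁺ is the bare [Ne] core; C⁺ still has 3 valence electrons.
Pulling an electron out of a noble-gas core costs far more than removing a remaining valence electron, so Na sits at the high end of IE_2.
Valence configurations: Be⁺ [He]2s¹, O⁺ [He]2s²2p³, Si⁺ [Ne]3s²3p¹, C⁺ [He]2s²2p¹.
Approximate IE_2 values (kJ/mol): Be 1757, O 3388, Si 1577, Na 4562, C 2353.
Hence IE_2: Si < Be < C < O < Na.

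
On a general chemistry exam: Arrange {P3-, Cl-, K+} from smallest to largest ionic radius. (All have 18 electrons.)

K+, Cl-, P3-

All of these have 18 electrons, so size is governed by nuclear charge alone: the more protons, the stronger the pull on the same electron cloud, and the smaller the ion.
Nuclear charges: K+ (Z=19), Cl- (Z=17), P3- (Z=15).
Smallest to largest: K+ < Cl- < P3-.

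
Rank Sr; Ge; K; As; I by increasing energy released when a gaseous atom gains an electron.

K is in period 4, group 1; Ge is in period 4, group 14; As is in period 4, group 15; Sr is in period 5, group 2; I is in period 5, group 17.
Atoms with high Z_eff and room in the valence shell (especially the halogens) have the most exothermic electron affinities.
These span different periods and groups, so the two trends combine.
K > Sr: period and group pull opposite ways; the down-group shift dominates (48 vs 5 kJ/mol).
As > K: both are in period 4; the period trend gives As the larger value.
Ge > As: this pair runs against the simple trend — see the exception note.
I > Ge: period and group pull opposite ways; the across-period shift dominates (295 vs 119 kJ/mol).
Note the exception: Ge has a higher electron affinity than As, contrary to the simple trend — adding an electron to As's half-filled 4p³ is unfavourable, so Ge (4p²) has the more exothermic EA.
Approximate values (kJ/mol): K 48, Ge 119, As 78, Sr 5, I 295.
So from lowest to highest: Sr < K < As < Ge < I.

Sr < K < As < Ge < I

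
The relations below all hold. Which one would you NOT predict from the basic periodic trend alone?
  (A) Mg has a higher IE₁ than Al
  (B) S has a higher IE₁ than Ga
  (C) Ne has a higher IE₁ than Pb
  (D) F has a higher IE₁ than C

(A)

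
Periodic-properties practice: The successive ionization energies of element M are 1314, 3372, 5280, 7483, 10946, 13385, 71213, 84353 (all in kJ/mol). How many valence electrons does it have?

Look for the largest jump between consecutive ionization energies: IE7/IE6 ≈ 5.3, far larger than any earlier ratio.
That jump marks the point where a core electron is being removed. So the atom has 6 valence electrons.

6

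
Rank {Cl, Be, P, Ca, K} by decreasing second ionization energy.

K > Cl > P > Be > Ca

The second ionization energy removes an electron from the +1 ion. For each element: Cl⁺ still has 6 valence electrons; Be⁺ still has 1 valence electron; P⁺ still has 4 valence electrons; Ca⁺ still has 1 valence electron; K⁺ is the bare [Ar] core.
Core electrons are held far more tightly than valence electrons, so K tops the IE_2 order.
Valence configurations: Cl⁺ [Ne]3s²3p⁴, Be⁺ [He]2s¹, P⁺ [Ne]3s²3p², Ca⁺ [Ar]4s¹.
The numbers (kJ/mol): Cl 2298, Be 1757, P 1907, Ca 1145, K 3052.
Overall IE_2 order: Ca < Be < P < Cl < K.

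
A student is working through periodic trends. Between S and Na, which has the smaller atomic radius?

S

Moving right in a period, electrons are added to the same shell under a stronger nuclear pull, so atoms get smaller; moving down, a new shell is opened and atoms get larger.
All lie in period 3, so atomic radius increases right to left.
So S has the smaller atomic radius (S < Na).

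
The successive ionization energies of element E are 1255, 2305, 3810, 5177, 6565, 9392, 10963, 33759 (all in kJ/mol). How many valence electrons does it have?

7

Look for the largest jump between consecutive ionization energies: IE8/IE7 ≈ 3.1, far larger than any earlier ratio.
That jump marks the point where a core electron is being removed. So the atom has 7 valence electrons.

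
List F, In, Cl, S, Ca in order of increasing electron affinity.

F is in period 2, group 17; S is in period 3, group 16; Cl is in period 3, group 17; Ca is in period 4, group 2; In is in period 5, group 13.
Atoms with high Z_eff and room in the valence shell (especially the halogens) have the most exothermic electron affinities.
Here both period and group differ, so the two effects have to be weighed against each other.
In > Ca: the two effects oppose for this pair; the across-period effect wins (29 vs 2 kJ/mol).
S > In: relative to In, both the across-period and down-group shifts push S's electron affinity up.
F > S: relative to S, both the across-period and down-group shifts push F's electron affinity up.
Cl > F: this pair runs against the simple trend — see the exception note.
Note the exception: Cl has a higher electron affinity than F, contrary to the simple trend — F's small 2p subshell makes the incoming electron feel strong e⁻–e⁻ repulsion, so Cl actually releases more energy on gaining an electron.
Approximate values (kJ/mol): F 328, S 200, Cl 349, Ca 2, In 29.
So from lowest to highest: Ca < In < S < F < Cl.

Ca < In < S < F < Cl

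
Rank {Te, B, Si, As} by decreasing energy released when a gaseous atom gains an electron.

B is in period 2, group 13; Si is in period 3, group 14; As is in period 4, group 15; Te is in period 5, group 16.
EA tends to increase across a period and decrease down a group, though the pattern is less regular than for IE or radius.
These sit on a diagonal, where the across-period and down-group effects partly cancel.
As > B: the two effects oppose for this pair; the across-period effect wins (78 vs 27 kJ/mol).
Si > As: the two effects oppose for this pair; the down-group effect wins (134 vs 78 kJ/mol).
Te > Si: period and group pull opposite ways; the across-period shift dominates (190 vs 134 kJ/mol).
Approximate values (kJ/mol): B 27, Si 134, As 78, Te 190.
So from highest to lowest: Te > Si > As > B.

Te > Si > As > B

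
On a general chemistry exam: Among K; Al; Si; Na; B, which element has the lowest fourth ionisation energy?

IE_4 is the cost of taking one more electron from the +3 cation: K³⁺ is already 2 electrons into the core; Al³⁺ is the bare [Ne] core; Si³⁺ still has 1 valence electron; Na³⁺ is already 2 electrons into the core; B³⁺ is the bare [He] core.
Pulling an electron out of a noble-gas core costs far more than removing a remaining valence electron, so K, Na, Al and B sit at the high end of IE_4.
The numbers (kJ/mol): K 5877, Al 11577, Si 4356, Na 9543, B 25026.
Hence IE_4: Si < K < Na < Al < B.

Si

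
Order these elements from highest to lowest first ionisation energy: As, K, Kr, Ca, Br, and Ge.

K is in period 4, group 1; Ca is in period 4, group 2; Ge is in period 4, group 14; As is in period 4, group 15; Br is in period 4, group 17; Kr is in period 4, group 18.
Removing the outermost electron gets harder across a period and easier down a group.
All lie in period 4, so first ionization energy increases left to right.
So from highest to lowest: Kr > Br > As > Ge > Ca > K.

Kr, Br, As, Ge, Ca, K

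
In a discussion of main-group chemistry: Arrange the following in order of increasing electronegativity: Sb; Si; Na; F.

Smaller atoms with higher effective nuclear charge are more electronegative.
Neither a single period nor a single group — weigh both effects.
Si > Na: Si lies to the right of Na in period 3, so the across-period effect alone puts Si higher.
Sb > Si: period and group pull opposite ways; the across-period shift dominates (2.05 vs 1.90).
F > Sb: both effects reinforce here, so F is clearly the higher of the two.
Approximate values (Pauling): F 3.98, Na 0.93, Si 1.90, Sb 2.05.
So from lowest to highest: Na < Si < Sb < F.

Na < Si < Sb < F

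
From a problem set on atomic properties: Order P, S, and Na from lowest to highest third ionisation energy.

P < S < Na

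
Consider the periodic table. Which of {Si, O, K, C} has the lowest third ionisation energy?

Si

IE_3 is the cost of taking one more electron from the +2 cation: Si²⁺ still has 2 valence electrons; O²⁺ still has 4 valence electrons; K²⁺ is already 1 electron into the core; C²⁺ still has 2 valence electrons.
Usually core removal costs more than valence removal, but here the competition is close: a tightly held n=2 valence electron can cost more to remove than an n=3 core electron, so the actual values have to decide it.
Valence configurations: Si²⁺ [Ne]3s², O²⁺ [He]2s²2p², C²⁺ [He]2s².
Tabulated IE_3 (kJ/mol): Si 3232, O 5300, K 4420, C 4620.
So the third ionization energies run Si < K < C < O.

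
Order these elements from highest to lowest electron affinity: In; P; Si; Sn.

Si > Sn > P > In

Si is in period 3, group 14; P is in period 3, group 15; In is in period 5, group 13; Sn is in period 5, group 14.
Atoms with high Z_eff and room in the valence shell (especially the halogens) have the most exothermic electron affinities.
Here both period and group differ, so the two effects have to be weighed against each other.
P > In: both effects reinforce here, so P is clearly the higher of the two.
Sn > P: this pair runs against the simple trend — see the exception note.
Si > Sn: Si sits above Sn in group 14, so the down-group effect alone puts Si higher.
Note the exception: Sn has a higher electron affinity than P, contrary to the simple trend — adding an electron to P's half-filled np³ subshell costs electron-pairing energy.
Note the exception: Si has a higher electron affinity than P, contrary to the simple trend — adding an electron to P's half-filled 3p³ is unfavourable, so Si (3p²) has the more exothermic EA.
Approximate values (kJ/mol): Si 134, P 72, In 29, Sn 107.
So from highest to lowest: Si > Sn > P > In.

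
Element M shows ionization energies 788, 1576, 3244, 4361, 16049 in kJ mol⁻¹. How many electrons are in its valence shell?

4

Look for the largest jump between consecutive ionization energies: IE5/IE4 ≈ 3.7, far larger than any earlier ratio.
That jump marks the point where a core electron is being removed. So the atom has 4 valence electrons.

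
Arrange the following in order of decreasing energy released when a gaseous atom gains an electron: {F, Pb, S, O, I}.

F, I, S, O, Pb

O is in period 2, group 16; F is in period 2, group 17; S is in period 3, group 16; I is in period 5, group 17; Pb is in period 6, group 14.
EA tends to increase across a period and decrease down a group, though the pattern is less regular than for IE or radius.
These span different periods and groups, so the two trends combine.
O > Pb: relative to Pb, both the across-period and down-group shifts push O's electron affinity up.
S > O: this pair runs against the simple trend — see the exception note.
I > S: the two effects oppose for this pair; the across-period effect wins (295 vs 200 kJ/mol).
F > I: they share group 17; the group trend gives F the larger value.
Note the exception: S has a higher electron affinity than O, contrary to the simple trend — the compact 2p subshell of O repels the added electron more than S's larger 3p does.
Approximate values (kJ/mol): O 141, F 328, S 200, I 295, Pb 35.
So from highest to lowest: F > I > S > O > Pb.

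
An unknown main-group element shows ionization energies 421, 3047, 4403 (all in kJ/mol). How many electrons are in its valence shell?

Look for the largest jump between consecutive ionization energies: IE2/IE1 ≈ 7.2, far larger than any earlier ratio.
That jump marks the point where a core electron is being removed. So the atom has 1 valence electron.

1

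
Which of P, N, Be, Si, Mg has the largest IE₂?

The second ionization energy removes an electron from the +1 ion. For each element: P⁺ still has 4 valence electrons; N⁺ still has 4 valence electrons; Be⁺ still has 1 valence electron; Si⁺ still has 3 valence electrons; Mg⁺ still has 1 valence electron.
All are still removing valence electrons, so compare the +1 ions as you would atoms: IE_2 generally rises across a period (higher Z_eff) and falls down a group (larger shell), subject to the usual subshell exceptions.
Valence configurations: P⁺ [Ne]3s²3p², N⁺ [He]2s²2p², Be⁺ [He]2s¹, Si⁺ [Ne]3s²3p¹, Mg⁺ [Ne]3s¹.
Approximate IE_2 values (kJ/mol): P 1907, N 2856, Be 1757, Si 1577, Mg 1451.
Hence IE_2: Mg < Si < Be < P < N.

N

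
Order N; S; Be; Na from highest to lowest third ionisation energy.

The third ionization energy removes an electron from the +2 ion. For each element: N²⁺ still has 3 valence electrons; S²⁺ still has 4 valence electrons; Be²⁺ is the bare [He] core; Na²⁺ is already 1 electron into the core.
Pulling an electron out of a noble-gas core costs far more than removing a remaining valence electron, so Na and Be sit at the high end of IE_3.
Valence configurations: N²⁺ [He]2s²2p¹, S²⁺ [Ne]3s²3p².
Approximate IE_3 values (kJ/mol): N 4578, S 3357, Be 14849, Na 6910.
Putting it together, IE_3: S < N < Na < Be.

Be > Na > N > S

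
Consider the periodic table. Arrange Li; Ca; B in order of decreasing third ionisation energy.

Li > Ca > B

After 2 electrons have been removed, what remains? Li²⁺ is already 1 electron into the core; Ca²⁺ is the bare [Ar] core; B²⁺ still has 1 valence electron.
Core electrons are held far more tightly than valence electrons, so Ca and Li top the IE_3 order.
The numbers (kJ/mol): Li 11815, Ca 4912, B 3660.
Putting it together, IE_3: B < Ca < Li.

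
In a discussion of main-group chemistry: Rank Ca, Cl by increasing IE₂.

Ca, Cl

The second ionization energy removes an electron from the +1 ion. For each element: Ca⁺ still has 1 valence electron; Cl⁺ still has 6 valence electrons.
All are still removing valence electrons, so compare the +1 ions as you would atoms: IE_2 generally rises across a period (higher Z_eff) and falls down a group (larger shell), subject to the usual subshell exceptions.
Valence configurations: Ca⁺ [Ar]4s¹, Cl⁺ [Ne]3s²3p⁴.
Approximate IE_2 values (kJ/mol): Ca 1145, Cl 2298.
Putting it together, IE_2: Ca < Cl.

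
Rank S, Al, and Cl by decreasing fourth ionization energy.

The fourth ionization energy removes an electron from the +3 ion. For each element: S³⁺ still has 3 valence electrons; Al³⁺ is the bare [Ne] core; Cl³⁺ still has 4 valence electrons.
Core electrons are held far more tightly than valence electrons, so Al tops the IE_4 order.
Valence configurations: S³⁺ [Ne]3s²3p¹, Cl³⁺ [Ne]3s²3p².
Tabulated IE_4 (kJ/mol): S 4556, Al 11577, Cl 5159.
Hence IE_4: S < Cl < Al.

Al > Cl > S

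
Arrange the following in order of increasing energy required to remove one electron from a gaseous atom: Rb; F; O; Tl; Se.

Removing the outermost electron gets harder across a period and easier down a group.
These span different periods and groups, so the two trends combine.
Tl > Rb: period and group pull opposite ways; the across-period shift dominates (589 vs 403 kJ/mol).
Se > Tl: relative to Tl, both the across-period and down-group shifts push Se's first ionization energy up.
O > Se: O sits above Se in group 16, so the down-group effect alone puts O higher.
F > O: both are in period 2; the period trend gives F the larger value.
Approximate values (kJ/mol): O 1314, F 1681, Se 941, Rb 403, Tl 589.
So from lowest to highest: Rb < Tl < Se < O < F.

Rb < Tl < Se < O < F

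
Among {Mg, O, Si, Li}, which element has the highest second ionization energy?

Li

The second ionization energy removes an electron from the +1 ion. For each element: Mg⁺ still has 1 valence electron; O⁺ still has 5 valence electrons; Si⁺ still has 3 valence electrons; Li⁺ is the bare [He] core.
Breaking into a closed-shell core is much more expensive than removing a leftover valence electron — Li has the largest IE_2 here.
Valence configurations: Mg⁺ [Ne]3s¹, O⁺ [He]2s²2p³, Si⁺ [Ne]3s²3p¹.
Approximate IE_2 values (kJ/mol): Mg 1451, O 3388, Si 1577, Li 7298.
Hence IE_2: Mg < Si < O < Li.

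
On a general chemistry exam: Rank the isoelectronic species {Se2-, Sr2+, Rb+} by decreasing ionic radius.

All of these have 36 electrons, so size is governed by nuclear charge alone: the more protons, the stronger the pull on the same electron cloud, and the smaller the ion.
Nuclear charges: Sr2+ (Z=38), Rb+ (Z=37), Se2- (Z=34).
Largest to smallest: Se2- > Rb+ > Sr2+.

Se2-, Rb+, Sr2+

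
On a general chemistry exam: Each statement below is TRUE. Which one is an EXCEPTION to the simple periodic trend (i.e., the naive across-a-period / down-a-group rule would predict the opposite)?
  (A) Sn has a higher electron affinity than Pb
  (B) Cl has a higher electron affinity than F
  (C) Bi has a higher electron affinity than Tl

(B)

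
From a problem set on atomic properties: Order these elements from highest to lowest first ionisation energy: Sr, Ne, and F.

Ne > F > Sr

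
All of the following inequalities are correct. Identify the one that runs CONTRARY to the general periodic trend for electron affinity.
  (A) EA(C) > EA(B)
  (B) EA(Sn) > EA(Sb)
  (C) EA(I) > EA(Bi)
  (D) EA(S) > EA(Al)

(B)

The general trend: electron affinity increases across a period and decreases down a group.
(A) C (period 2, group 14) vs B (period 2, group 13): the stated order agrees with the simple trend.
(B) Sn (period 5, group 14) vs Sb (period 5, group 15): the stated order contradicts the simple trend.
(C) I (period 5, group 17) vs Bi (period 6, group 15): the stated order agrees with the simple trend.
(D) S (period 3, group 16) vs Al (period 3, group 13): the stated order agrees with the simple trend.
The exception is (B): adding an electron to Sb's half-filled 5p³ is unfavourable, so Sn has the more exothermic EA.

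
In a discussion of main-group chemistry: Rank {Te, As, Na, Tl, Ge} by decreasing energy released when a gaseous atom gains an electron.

Te > Ge > As > Na > Tl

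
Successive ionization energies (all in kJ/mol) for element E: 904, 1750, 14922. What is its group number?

Look for the largest jump between consecutive ionization energies: IE3/IE2 ≈ 8.5, far larger than any earlier ratio.
That jump marks the point where a core electron is being removed. So the atom has 2 valence electrons.
A main-group element with 2 valence electrons is in group 2.

Group 2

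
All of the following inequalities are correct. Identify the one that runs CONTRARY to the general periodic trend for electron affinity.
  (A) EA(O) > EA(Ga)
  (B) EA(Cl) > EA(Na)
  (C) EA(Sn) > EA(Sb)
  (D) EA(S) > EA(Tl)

(C)

The general trend: electron affinity increases across a period and decreases down a group.
(A) O (period 2, group 16) vs Ga (period 4, group 13): the stated order agrees with the simple trend.
(B) Cl (period 3, group 17) vs Na (period 3, group 1): the stated order agrees with the simple trend.
(C) Sn (period 5, group 14) vs Sb (period 5, group 15): the stated order contradicts the simple trend.
(D) S (period 3, group 16) vs Tl (period 6, group 13): the stated order agrees with the simple trend.
The exception is (C): adding an electron to Sb's half-filled 5p³ is unfavourable, so Sn has the more exothermic EA.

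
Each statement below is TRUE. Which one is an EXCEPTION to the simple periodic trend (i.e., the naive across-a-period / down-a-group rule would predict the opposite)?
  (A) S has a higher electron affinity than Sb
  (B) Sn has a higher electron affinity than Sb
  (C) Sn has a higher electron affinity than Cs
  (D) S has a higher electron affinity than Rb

(B)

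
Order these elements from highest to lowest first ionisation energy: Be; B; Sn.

Be is in period 2, group 2; B is in period 2, group 13; Sn is in period 5, group 14.
Removing the outermost electron gets harder across a period and easier down a group.
Neither a single period nor a single group — weigh both effects.
B > Sn: period and group pull opposite ways; the down-group shift dominates (801 vs 709 kJ/mol).
Be > B: this pair runs against the simple trend — see the exception note.
Note the exception: Be has a higher first ionization energy than B, contrary to the simple trend — removing B's lone 2p electron is easier than breaking Be's filled 2s².
Tabulated first ionization energy (kJ/mol): Be 900, B 801, Sn 709.
So from highest to lowest: Be > B > Sn.

Be > B > Sn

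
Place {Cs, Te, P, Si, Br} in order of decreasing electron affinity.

Br, Te, Si, P, Cs

EA tends to increase across a period and decrease down a group, though the pattern is less regular than for IE or radius.
Here both period and group differ, so the two effects have to be weighed against each other.
P > Cs: relative to Cs, both the across-period and down-group shifts push P's electron affinity up.
Si > P: this pair runs against the simple trend — see the exception note.
Te > Si: period and group pull opposite ways; the across-period shift dominates (190 vs 134 kJ/mol).
Br > Te: both effects reinforce here, so Br is clearly the higher of the two.
Note the exception: Si has a higher electron affinity than P, contrary to the simple trend — adding an electron to P's half-filled 3p³ is unfavourable, so Si (3p²) has the more exothermic EA.
Approximate values (kJ/mol): Si 134, P 72, Br 325, Te 190, Cs 46.
So from highest to lowest: Br > Te > Si > P > Cs.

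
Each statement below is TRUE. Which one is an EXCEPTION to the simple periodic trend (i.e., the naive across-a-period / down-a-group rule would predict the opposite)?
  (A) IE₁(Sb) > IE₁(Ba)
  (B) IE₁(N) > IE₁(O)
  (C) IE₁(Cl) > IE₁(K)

The general trend: first ionization energy increases across a period and decreases down a group.
(A) Sb (period 5, group 15) vs Ba (period 6, group 2): the stated order agrees with the simple trend.
(B) N (period 2, group 15) vs O (period 2, group 16): the stated order contradicts the simple trend.
(C) Cl (period 3, group 17) vs K (period 4, group 1): the stated order agrees with the simple trend.
The exception is (B): pairing an electron in O's 2p⁴ costs repulsion energy, so O ionizes more easily than half-filled N (2p³).

(B)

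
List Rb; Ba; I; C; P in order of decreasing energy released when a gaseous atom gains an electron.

Atoms with high Z_eff and room in the valence shell (especially the halogens) have the most exothermic electron affinities.
These span different periods and groups, so the two trends combine.
Rb > Ba: the two effects oppose for this pair; the down-group effect wins (47 vs 14 kJ/mol).
P > Rb: relative to Rb, both the across-period and down-group shifts push P's electron affinity up.
C > P: period and group pull opposite ways; the down-group shift dominates (122 vs 72 kJ/mol).
I > C: period and group pull opposite ways; the across-period shift dominates (295 vs 122 kJ/mol).
Approximate values (kJ/mol): C 122, P 72, Rb 47, I 295, Ba 14.
So from highest to lowest: I > C > P > Rb > Ba.

I > C > P > Rb > Ba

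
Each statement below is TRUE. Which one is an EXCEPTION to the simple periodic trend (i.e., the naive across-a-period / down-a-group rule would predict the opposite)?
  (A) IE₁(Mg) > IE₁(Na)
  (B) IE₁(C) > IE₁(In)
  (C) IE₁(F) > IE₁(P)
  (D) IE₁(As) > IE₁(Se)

(D)

The general trend: first ionization energy increases across a period and decreases down a group.
(A) Mg (period 3, group 2) vs Na (period 3, group 1): the stated order agrees with the simple trend.
(B) C (period 2, group 14) vs In (period 5, group 13): the stated order agrees with the simple trend.
(C) F (period 2, group 17) vs P (period 3, group 15): the stated order agrees with the simple trend.
(D) As (period 4, group 15) vs Se (period 4, group 16): the stated order contradicts the simple trend.
The exception is (D): Se (4p⁴) ionizes more easily than half-filled As (4p³).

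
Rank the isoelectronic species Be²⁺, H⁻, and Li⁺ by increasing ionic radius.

Be²⁺ < Li⁺ < H⁻

All of these have 2 electrons, so size is governed by nuclear charge alone: the more protons, the stronger the pull on the same electron cloud, and the smaller the ion.
Nuclear charges: Be²⁺ (Z=4), Li⁺ (Z=3), H⁻ (Z=1).
Smallest to largest: Be²⁺ < Li⁺ < H⁻.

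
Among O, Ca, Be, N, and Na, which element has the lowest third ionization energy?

N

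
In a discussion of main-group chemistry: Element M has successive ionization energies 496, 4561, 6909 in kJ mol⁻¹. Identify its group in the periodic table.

Look for the largest jump between consecutive ionization energies: IE2/IE1 ≈ 9.2, far larger than any earlier ratio.
That jump marks the point where a core electron is being removed. So the atom has 1 valence electron.
A main-group element with 1 valence electron is in group 1.

Group 1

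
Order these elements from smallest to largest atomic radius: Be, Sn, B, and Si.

B, Be, Si, Sn

Be is in period 2, group 2; B is in period 2, group 13; Si is in period 3, group 14; Sn is in period 5, group 14.
Atomic radius shrinks across a period as nuclear charge pulls the same shell inward, and grows down a group as new shells are added.
Here both period and group differ, so the two effects have to be weighed against each other.
Be > B: Be lies to the left of B in period 2, so the across-period effect alone puts Be larger.
Si > Be: period and group pull opposite ways; the down-group shift dominates (116 vs 102 pm).
Sn > Si: they share group 14; the group trend gives Sn the larger value.
Tabulated atomic radius (pm): Be 102, B 85, Si 116, Sn 140.
So from smallest to largest: B < Be < Si < Sn.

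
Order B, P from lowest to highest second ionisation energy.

IE_2 is the cost of taking one more electron from the +1 cation: B⁺ still has 2 valence electrons; P⁺ still has 4 valence electrons.
All are still removing valence electrons, so compare the +1 ions as you would atoms: IE_2 generally rises across a period (higher Z_eff) and falls down a group (larger shell), subject to the usual subshell exceptions.
Valence configurations: B⁺ [He]2s², P⁺ [Ne]3s²3p².
The numbers (kJ/mol): B 2427, P 1907.
Hence IE_2: P < B.

P < B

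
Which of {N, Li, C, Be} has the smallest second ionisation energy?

The second ionization energy removes an electron from the +1 ion. For each element: N⁺ still has 4 valence electrons; Li⁺ is the bare [He] core; C⁺ still has 3 valence electrons; Be⁺ still has 1 valence electron.
Core electrons are held far more tightly than valence electrons, so Li tops the IE_2 order.
Valence configurations: N⁺ [He]2s²2p², C⁺ [He]2s²2p¹, Be⁺ [He]2s¹.
Approximate IE_2 values (kJ/mol): N 2856, Li 7298, C 2353, Be 1757.
Overall IE_2 order: Be < C < N < Li.

Be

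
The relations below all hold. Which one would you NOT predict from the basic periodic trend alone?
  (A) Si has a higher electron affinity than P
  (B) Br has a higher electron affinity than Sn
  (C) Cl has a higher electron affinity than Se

(A)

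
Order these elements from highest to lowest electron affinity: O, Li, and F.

Li is in period 2, group 1; O is in period 2, group 16; F is in period 2, group 17.
Adding an electron releases more energy for atoms nearer the top right (short of the noble gases).
All lie in period 2, so electron affinity increases left to right.
So from highest to lowest: F > O > Li.

F, O, Li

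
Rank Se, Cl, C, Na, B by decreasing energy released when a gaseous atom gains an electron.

EA tends to increase across a period and decrease down a group, though the pattern is less regular than for IE or radius.
Here both period and group differ, so the two effects have to be weighed against each other.
Na > B: this pair runs against the simple trend — see the exception note.
C > Na: both effects reinforce here, so C is clearly the higher of the two.
Se > C: the two effects oppose for this pair; the across-period effect wins (195 vs 122 kJ/mol).
Cl > Se: both effects reinforce here, so Cl is clearly the higher of the two.
Note the exception: Na has a higher electron affinity than B, contrary to the simple trend — B's ns²np¹ configuration gives only a small electron affinity — the sparsely filled np subshell binds an added electron weakly.
Approximate values (kJ/mol): B 27, C 122, Na 53, Cl 349, Se 195.
So from highest to lowest: Cl > Se > C > Na > B.

Cl > Se > C > Na > B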